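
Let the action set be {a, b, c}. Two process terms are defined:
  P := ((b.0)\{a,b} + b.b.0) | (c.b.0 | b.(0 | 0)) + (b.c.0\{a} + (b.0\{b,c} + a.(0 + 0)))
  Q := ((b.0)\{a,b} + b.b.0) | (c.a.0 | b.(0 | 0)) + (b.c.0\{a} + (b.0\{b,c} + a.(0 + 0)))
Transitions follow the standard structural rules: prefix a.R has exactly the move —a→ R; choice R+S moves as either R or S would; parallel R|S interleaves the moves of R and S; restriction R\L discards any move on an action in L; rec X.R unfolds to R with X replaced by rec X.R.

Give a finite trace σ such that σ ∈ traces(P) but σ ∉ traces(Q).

bbbcb

LTS(P): 22 reachable states
  p0 = ((b.0)\{a,b} + b.b.0) | (c.b.0 | b.(0 | 0)) + (b.c.0\{a} + (b.0\{b,c} + a.(0 + 0))) has moves --a--▸ p1, --b--▸ p2, --b--▸ p3, --b--▸ p4, --b--▸ p5, --c--▸ p6
  p1 = 0 + 0 has moves ∅
  p2 = ((b.0)\{a,b} + b.b.0) | (c.b.0 | (0 | 0)) has moves --b--▸ p7, --c--▸ p8
  p3 = 0\{b,c} has moves ∅
  p4 = b.0 | (c.b.0 | b.(0 | 0)) has moves --b--▸ p7, --b--▸ p9, --c--▸ p10
  p5 = c.0\{a} has moves --c--▸ p11
  p6 = ((b.0)\{a,b} + b.b.0) | (b.0 | b.(0 | 0)) has moves --b--▸ p10, --b--▸ p12, --b--▸ p8
  p7 = b.0 | (c.b.0 | (0 | 0)) has moves --b--▸ p13, --c--▸ p14
  p8 = ((b.0)\{a,b} + b.b.0) | (b.0 | (0 | 0)) has moves --b--▸ p14, --b--▸ p15
  p9 = 0 | (c.b.0 | b.(0 | 0)) has moves --b--▸ p13, --c--▸ p16
  p10 = b.0 | (b.0 | b.(0 | 0)) has moves --b--▸ p14, --b--▸ p16, --b--▸ p17
  p11 = 0\{a} has moves ∅
  p12 = ((b.0)\{a,b} + b.b.0) | (0 | b.(0 | 0)) has moves --b--▸ p15, --b--▸ p17
  p13 = 0 | (c.b.0 | (0 | 0)) has moves --c--▸ p18
  p14 = b.0 | (b.0 | (0 | 0)) has moves --b--▸ p18, --b--▸ p19
  p15 = ((b.0)\{a,b} + b.b.0) | (0 | (0 | 0)) has moves --b--▸ p19
  p16 = 0 | (b.0 | b.(0 | 0)) has moves --b--▸ p18, --b--▸ p20
  p17 = b.0 | (0 | b.(0 | 0)) has moves --b--▸ p19, --b--▸ p20
  p18 = 0 | (b.0 | (0 | 0)) has moves --b--▸ p21
  p19 = b.0 | (0 | (0 | 0)) has moves --b--▸ p21
  p20 = 0 | (0 | b.(0 | 0)) has moves --b--▸ p21
  p21 = 0 | (0 | (0 | 0)) has moves ∅
LTS(Q): 22 reachable states
  q0 = ((b.0)\{a,b} + b.b.0) | (c.a.0 | b.(0 | 0)) + (b.c.0\{a} + (b.0\{b,c} + a.(0 + 0))) has moves --a--▸ q1, --b--▸ q2, --b--▸ q3, --b--▸ q4, --b--▸ q5, --c--▸ q6
  q1 = 0 + 0 has moves ∅
  q2 = ((b.0)\{a,b} + b.b.0) | (c.a.0 | (0 | 0)) has moves --b--▸ q7, --c--▸ q8
  q3 = 0\{b,c} has moves ∅
  q4 = b.0 | (c.a.0 | b.(0 | 0)) has moves --b--▸ q7, --b--▸ q9, --c--▸ q10
  q5 = c.0\{a} has moves --c--▸ q11
  q6 = ((b.0)\{a,b} + b.b.0) | (a.0 | b.(0 | 0)) has moves --a--▸ q12, --b--▸ q10, --b--▸ q8
  q7 = b.0 | (c.a.0 | (0 | 0)) has moves --b--▸ q13, --c--▸ q14
  q8 = ((b.0)\{a,b} + b.b.0) | (a.0 | (0 | 0)) has moves --a--▸ q15, --b--▸ q14
  q9 = 0 | (c.a.0 | b.(0 | 0)) has moves --b--▸ q13, --c--▸ q16
  q10 = b.0 | (a.0 | b.(0 | 0)) has moves --a--▸ q17, --b--▸ q14, --b--▸ q16
  q11 = 0\{a} has moves ∅
  q12 = ((b.0)\{a,b} + b.b.0) | (0 | b.(0 | 0)) has moves --b--▸ q15, --b--▸ q17
  q13 = 0 | (c.a.0 | (0 | 0)) has moves --c--▸ q18
  q14 = b.0 | (a.0 | (0 | 0)) has moves --a--▸ q19, --b--▸ q18
  q15 = ((b.0)\{a,b} + b.b.0) | (0 | (0 | 0)) has moves --b--▸ q19
  q16 = 0 | (a.0 | b.(0 | 0)) has moves --a--▸ q20, --b--▸ q18
  q17 = b.0 | (0 | b.(0 | 0)) has moves --b--▸ q19, --b--▸ q20
  q18 = 0 | (a.0 | (0 | 0)) has moves --a--▸ q21
  q19 = b.0 | (0 | (0 | 0)) has moves --b--▸ q21
  q20 = 0 | (0 | b.(0 | 0)) has moves --b--▸ q21
  q21 = 0 | (0 | (0 | 0)) has moves ∅
Trace ⟨bbbcb⟩ through P, begin at {p0}:
  [1] b ⇒ {p2, p3, p4, p5}
  [2] b ⇒ {p7, p9}
  [3] b ⇒ {p13}
  [4] c ⇒ {p18}
  [5] b ⇒ {p21}
  — P admits the full trace.
Trace ⟨bbbcb⟩ through Q, begin at {q0}:
  [1] b ⇒ {q2, q3, q4, q5}
  [2] b ⇒ {q7, q9}
  [3] b ⇒ {q13}
  [4] c ⇒ {q18}
  [5] b ⇒ ∅  — Q cannot continue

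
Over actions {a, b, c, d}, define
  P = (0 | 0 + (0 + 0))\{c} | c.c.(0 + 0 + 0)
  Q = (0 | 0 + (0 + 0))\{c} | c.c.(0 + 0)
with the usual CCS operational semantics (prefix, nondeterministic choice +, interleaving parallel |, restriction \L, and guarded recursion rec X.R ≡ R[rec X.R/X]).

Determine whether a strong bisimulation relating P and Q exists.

Reachable graph of P (3 states):
  m0 = (0 | 0 + (0 + 0))\{c} | c.c.(0 + 0 + 0) :: =c=> m1
  m1 = (0 | 0 + (0 + 0))\{c} | c.(0 + 0 + 0) :: =c=> m2
  m2 = (0 | 0 + (0 + 0))\{c} | (0 + 0 + 0) :: ∅
Reachable graph of Q (3 states):
  n0 = (0 | 0 + (0 + 0))\{c} | c.c.(0 + 0) :: =c=> n1
  n1 = (0 | 0 + (0 + 0))\{c} | c.(0 + 0) :: =c=> n2
  n2 = (0 | 0 + (0 + 0))\{c} | (0 + 0) :: ∅
Bisimilarity quotient blocks:
  B0 = {m0, n0}
  B1 = {m1, n1}
  B2 = {m2, n2}
m0 ∈ B0, n0 ∈ B0 → same block

YES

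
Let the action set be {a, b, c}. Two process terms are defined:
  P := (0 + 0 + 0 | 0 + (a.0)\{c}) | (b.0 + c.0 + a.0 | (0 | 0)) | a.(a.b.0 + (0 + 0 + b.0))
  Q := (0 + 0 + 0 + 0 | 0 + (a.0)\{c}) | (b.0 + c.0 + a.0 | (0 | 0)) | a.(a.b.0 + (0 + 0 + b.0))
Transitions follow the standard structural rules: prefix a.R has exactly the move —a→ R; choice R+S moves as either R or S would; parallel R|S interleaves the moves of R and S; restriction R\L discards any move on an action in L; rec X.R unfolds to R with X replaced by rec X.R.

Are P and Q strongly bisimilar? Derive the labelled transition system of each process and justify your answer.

Reachable graph of P (24 states):
  u0 = (0 + 0 + 0 | 0 + (a.0)\{c}) | (b.0 + c.0 + a.0 | (0 | 0)) | a.(a.b.0 + (0 + 0 + b.0)) → —a→ u1, —a→ u2, —a→ u3, —b→ u4, —c→ u4
  u1 = (0 + 0 + 0 | 0 + (a.0)\{c}) | (0 | (0 | 0)) | a.(a.b.0 + (0 + 0 + b.0)) → —a→ u5, —a→ u6
  u2 = (0 + 0 + 0 | 0 + (a.0)\{c}) | (b.0 + c.0 + a.0 | (0 | 0)) | (a.b.0 + (0 + 0 + b.0)) → —a→ u5, —a→ u7, —a→ u8, —b→ u10, —b→ u9, —c→ u10
  u3 = 0\{c} | (b.0 + c.0 + a.0 | (0 | 0)) | a.(a.b.0 + (0 + 0 + b.0)) → —a→ u6, —a→ u8, —b→ u11, —c→ u11
  u4 = (0 + 0 + 0 | 0 + (a.0)\{c}) | 0 | a.(a.b.0 + (0 + 0 + b.0)) → —a→ u10, —a→ u11
  u5 = (0 + 0 + 0 | 0 + (a.0)\{c}) | (0 | (0 | 0)) | (a.b.0 + (0 + 0 + b.0)) → —a→ u12, —a→ u13, —b→ u14
  u6 = 0\{c} | (0 | (0 | 0)) | a.(a.b.0 + (0 + 0 + b.0)) → —a→ u13
  u7 = (0 + 0 + 0 | 0 + (a.0)\{c}) | (b.0 + c.0 + a.0 | (0 | 0)) | b.0 → —a→ u12, —a→ u15, —b→ u16, —b→ u9, —c→ u16
  u8 = 0\{c} | (b.0 + c.0 + a.0 | (0 | 0)) | (a.b.0 + (0 + 0 + b.0)) → —a→ u13, —a→ u15, —b→ u17, —b→ u18, —c→ u18
  u9 = (0 + 0 + 0 | 0 + (a.0)\{c}) | (b.0 + c.0 + a.0 | (0 | 0)) | 0 → —a→ u14, —a→ u17, —b→ u19, —c→ u19
  u10 = (0 + 0 + 0 | 0 + (a.0)\{c}) | 0 | (a.b.0 + (0 + 0 + b.0)) → —a→ u16, —a→ u18, —b→ u19
  u11 = 0\{c} | 0 | a.(a.b.0 + (0 + 0 + b.0)) → —a→ u18
  u12 = (0 + 0 + 0 | 0 + (a.0)\{c}) | (0 | (0 | 0)) | b.0 → —a→ u20, —b→ u14
  u13 = 0\{c} | (0 | (0 | 0)) | (a.b.0 + (0 + 0 + b.0)) → —a→ u20, —b→ u21
  u14 = (0 + 0 + 0 | 0 + (a.0)\{c}) | (0 | (0 | 0)) | 0 → —a→ u21
  u15 = 0\{c} | (b.0 + c.0 + a.0 | (0 | 0)) | b.0 → —a→ u20, —b→ u17, —b→ u22, —c→ u22
  u16 = (0 + 0 + 0 | 0 + (a.0)\{c}) | 0 | b.0 → —a→ u22, —b→ u19
  u17 = 0\{c} | (b.0 + c.0 + a.0 | (0 | 0)) | 0 → —a→ u21, —b→ u23, —c→ u23
  u18 = 0\{c} | 0 | (a.b.0 + (0 + 0 + b.0)) → —a→ u22, —b→ u23
  u19 = (0 + 0 + 0 | 0 + (a.0)\{c}) | 0 | 0 → —a→ u23
  u20 = 0\{c} | (0 | (0 | 0)) | b.0 → —b→ u21
  u21 = 0\{c} | (0 | (0 | 0)) | 0 → ·
  u22 = 0\{c} | 0 | b.0 → —b→ u23
  u23 = 0\{c} | 0 | 0 → ·
Reachable graph of Q (24 states):
  v0 = (0 + 0 + 0 + 0 | 0 + (a.0)\{c}) | (b.0 + c.0 + a.0 | (0 | 0)) | a.(a.b.0 + (0 + 0 + b.0)) → —a→ v1, —a→ v2, —a→ v3, —b→ v4, —c→ v4
  v1 = (0 + 0 + 0 + 0 | 0 + (a.0)\{c}) | (0 | (0 | 0)) | a.(a.b.0 + (0 + 0 + b.0)) → —a→ v5, —a→ v6
  v2 = (0 + 0 + 0 + 0 | 0 + (a.0)\{c}) | (b.0 + c.0 + a.0 | (0 | 0)) | (a.b.0 + (0 + 0 + b.0)) → —a→ v5, —a→ v7, —a→ v8, —b→ v10, —b→ v9, —c→ v10
  v3 = 0\{c} | (b.0 + c.0 + a.0 | (0 | 0)) | a.(a.b.0 + (0 + 0 + b.0)) → —a→ v6, —a→ v8, —b→ v11, —c→ v11
  v4 = (0 + 0 + 0 + 0 | 0 + (a.0)\{c}) | 0 | a.(a.b.0 + (0 + 0 + b.0)) → —a→ v10, —a→ v11
  v5 = (0 + 0 + 0 + 0 | 0 + (a.0)\{c}) | (0 | (0 | 0)) | (a.b.0 + (0 + 0 + b.0)) → —a→ v12, —a→ v13, —b→ v14
  v6 = 0\{c} | (0 | (0 | 0)) | a.(a.b.0 + (0 + 0 + b.0)) → —a→ v13
  v7 = (0 + 0 + 0 + 0 | 0 + (a.0)\{c}) | (b.0 + c.0 + a.0 | (0 | 0)) | b.0 → —a→ v12, —a→ v15, —b→ v16, —b→ v9, —c→ v16
  v8 = 0\{c} | (b.0 + c.0 + a.0 | (0 | 0)) | (a.b.0 + (0 + 0 + b.0)) → —a→ v13, —a→ v15, —b→ v17, —b→ v18, —c→ v18
  v9 = (0 + 0 + 0 + 0 | 0 + (a.0)\{c}) | (b.0 + c.0 + a.0 | (0 | 0)) | 0 → —a→ v14, —a→ v17, —b→ v19, —c→ v19
  v10 = (0 + 0 + 0 + 0 | 0 + (a.0)\{c}) | 0 | (a.b.0 + (0 + 0 + b.0)) → —a→ v16, —a→ v18, —b→ v19
  v11 = 0\{c} | 0 | a.(a.b.0 + (0 + 0 + b.0)) → —a→ v18
  v12 = (0 + 0 + 0 + 0 | 0 + (a.0)\{c}) | (0 | (0 | 0)) | b.0 → —a→ v20, —b→ v14
  v13 = 0\{c} | (0 | (0 | 0)) | (a.b.0 + (0 + 0 + b.0)) → —a→ v20, —b→ v21
  v14 = (0 + 0 + 0 + 0 | 0 + (a.0)\{c}) | (0 | (0 | 0)) | 0 → —a→ v21
  v15 = 0\{c} | (b.0 + c.0 + a.0 | (0 | 0)) | b.0 → —a→ v20, —b→ v17, —b→ v22, —c→ v22
  v16 = (0 + 0 + 0 + 0 | 0 + (a.0)\{c}) | 0 | b.0 → —a→ v22, —b→ v19
  v17 = 0\{c} | (b.0 + c.0 + a.0 | (0 | 0)) | 0 → —a→ v21, —b→ v23, —c→ v23
  v18 = 0\{c} | 0 | (a.b.0 + (0 + 0 + b.0)) → —a→ v22, —b→ v23
  v19 = (0 + 0 + 0 + 0 | 0 + (a.0)\{c}) | 0 | 0 → —a→ v23
  v20 = 0\{c} | (0 | (0 | 0)) | b.0 → —b→ v21
  v21 = 0\{c} | (0 | (0 | 0)) | 0 → ·
  v22 = 0\{c} | 0 | b.0 → —b→ v23
  v23 = 0\{c} | 0 | 0 → ·
Bisimilarity quotient blocks:
  B0 = {u0, v0}
  B1 = {u1, u4, v1, v4}
  B2 = {u11, u6, v11, v6}
  B3 = {u13, u18, v13, v18}
  B4 = {u20, u22, v20, v22}
  B5 = {u21, u23, v21, v23}
  B6 = {u10, u5, v10, v5}
  B7 = {u12, u16, v12, v16}
  B8 = {u14, u19, v14, v19}
  B9 = {u2, v2}
  B10 = {u8, v8}
  B11 = {u17, v17}
  B12 = {u15, v15}
  B13 = {u9, v9}
  B14 = {u7, v7}
  B15 = {u3, v3}
u0 ∈ B0, v0 ∈ B0 → same block

bisimilar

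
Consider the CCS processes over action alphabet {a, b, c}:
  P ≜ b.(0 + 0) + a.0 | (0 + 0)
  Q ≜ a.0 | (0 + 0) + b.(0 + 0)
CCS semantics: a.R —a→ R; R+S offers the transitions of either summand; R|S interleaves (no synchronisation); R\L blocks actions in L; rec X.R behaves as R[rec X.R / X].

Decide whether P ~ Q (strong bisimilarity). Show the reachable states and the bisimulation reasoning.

Reachable graph of P (3 states):
  u0 = b.(0 + 0) + a.0 | (0 + 0) ⊢ -a-> u1, -b-> u2
  u1 = 0 | (0 + 0) ⊢ stopped
  u2 = 0 + 0 ⊢ stopped
Reachable graph of Q (3 states):
  v0 = a.0 | (0 + 0) + b.(0 + 0) ⊢ -a-> v1, -b-> v2
  v1 = 0 | (0 + 0) ⊢ stopped
  v2 = 0 + 0 ⊢ stopped
Partition-refinement fixed point:
  B0 = {u0, v0}
  B1 = {u1, u2, v1, v2}
u0 ∈ B0, v0 ∈ B0 → same block

bisimilar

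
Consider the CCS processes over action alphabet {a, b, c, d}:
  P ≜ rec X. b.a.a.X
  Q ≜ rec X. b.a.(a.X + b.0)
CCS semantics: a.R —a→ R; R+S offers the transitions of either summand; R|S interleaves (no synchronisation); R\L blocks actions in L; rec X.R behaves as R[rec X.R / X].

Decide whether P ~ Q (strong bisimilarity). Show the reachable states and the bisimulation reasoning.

P's transition system — 3 states:
  s0 = rec X. b.a.a.X → -b-> s1
  s1 = a.a.(rec X. b.a.a.X) → -a-> s2
  s2 = a.(rec X. b.a.a.X) → -a-> s0
Q's transition system — 4 states:
  t0 = rec X. b.a.(a.X + b.0) → -b-> t1
  t1 = a.(a.(rec X. b.a.(a.X + b.0)) + b.0) → -a-> t2
  t2 = a.(rec X. b.a.(a.X + b.0)) + b.0 → -a-> t0, -b-> t3
  t3 = 0 → ·
Bisimilarity quotient blocks:
  B0 = {s0}
  B1 = {s1}
  B2 = {s2}
  B3 = {t0}
  B4 = {t1}
  B5 = {t2}
  B6 = {t3}
s0 ∈ B0, t0 ∈ B3 → different blocks

not bisimilar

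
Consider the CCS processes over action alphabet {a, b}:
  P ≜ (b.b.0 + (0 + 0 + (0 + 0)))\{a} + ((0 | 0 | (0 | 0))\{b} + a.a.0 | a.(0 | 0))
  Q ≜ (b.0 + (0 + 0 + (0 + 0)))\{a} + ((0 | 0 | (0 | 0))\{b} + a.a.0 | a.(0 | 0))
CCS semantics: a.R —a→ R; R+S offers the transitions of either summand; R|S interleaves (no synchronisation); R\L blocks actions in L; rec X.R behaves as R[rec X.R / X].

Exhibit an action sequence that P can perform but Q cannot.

bb

Reachable graph of P (8 states):
  p0 = (b.b.0 + (0 + 0 + (0 + 0)))\{a} + ((0 | 0 | (0 | 0))\{b} + a.a.0 | a.(0 | 0)) ⊢ -a-> p1, -a-> p2, -b-> p3
  p1 = a.0 | a.(0 | 0) ⊢ -a-> p4, -a-> p5
  p2 = a.a.0 | (0 | 0) ⊢ -a-> p5
  p3 = (b.0)\{a} ⊢ -b-> p6
  p4 = 0 | a.(0 | 0) ⊢ -a-> p7
  p5 = a.0 | (0 | 0) ⊢ -a-> p7
  p6 = 0\{a} ⊢ ·
  p7 = 0 | (0 | 0) ⊢ ·
Reachable graph of Q (7 states):
  q0 = (b.0 + (0 + 0 + (0 + 0)))\{a} + ((0 | 0 | (0 | 0))\{b} + a.a.0 | a.(0 | 0)) ⊢ -a-> q1, -a-> q2, -b-> q3
  q1 = a.0 | a.(0 | 0) ⊢ -a-> q4, -a-> q5
  q2 = a.a.0 | (0 | 0) ⊢ -a-> q5
  q3 = 0\{a} ⊢ ·
  q4 = 0 | a.(0 | 0) ⊢ -a-> q6
  q5 = a.0 | (0 | 0) ⊢ -a-> q6
  q6 = 0 | (0 | 0) ⊢ ·
Trace ⟨bb⟩ through P, begin at {p0}:
  after b @ step 1: {p3}
  after b @ step 2: {p6}
  ✓ P
Trace ⟨bb⟩ through Q, begin at {q0}:
  after b @ step 1: {q3}
  after b @ step 2: no successor for Q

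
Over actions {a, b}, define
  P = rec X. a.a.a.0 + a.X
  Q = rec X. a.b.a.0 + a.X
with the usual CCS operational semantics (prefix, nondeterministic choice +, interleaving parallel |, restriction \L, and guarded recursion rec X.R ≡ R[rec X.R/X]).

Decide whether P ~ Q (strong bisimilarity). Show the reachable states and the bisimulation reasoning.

Reachable graph of P (4 states):
  s0 = rec X. a.a.a.0 + a.X ⊢ =a=> s0, =a=> s1
  s1 = a.a.0 ⊢ =a=> s2
  s2 = a.0 ⊢ =a=> s3
  s3 = 0 ⊢ (no moves)
Reachable graph of Q (4 states):
  t0 = rec X. a.b.a.0 + a.X ⊢ =a=> t0, =a=> t1
  t1 = b.a.0 ⊢ =b=> t2
  t2 = a.0 ⊢ =a=> t3
  t3 = 0 ⊢ (no moves)
Partition-refinement fixed point:
  B0 = {s0}
  B1 = {s1}
  B2 = {s2, t2}
  B3 = {s3, t3}
  B4 = {t0}
  B5 = {t1}
s0 ∈ B0, t0 ∈ B4 → different blocks

not bisimilar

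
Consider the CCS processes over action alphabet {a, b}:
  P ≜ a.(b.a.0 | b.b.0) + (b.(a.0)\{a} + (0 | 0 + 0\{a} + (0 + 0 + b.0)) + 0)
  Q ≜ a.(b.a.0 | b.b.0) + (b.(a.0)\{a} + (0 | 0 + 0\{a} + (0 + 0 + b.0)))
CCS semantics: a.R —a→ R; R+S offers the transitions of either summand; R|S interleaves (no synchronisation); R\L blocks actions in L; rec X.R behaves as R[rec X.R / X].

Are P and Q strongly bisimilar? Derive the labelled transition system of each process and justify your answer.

P's transition system — 12 states:
  p0 = a.(b.a.0 | b.b.0) + (b.(a.0)\{a} + (0 | 0 + 0\{a} + (0 + 0 + b.0)) + 0) has moves ··a··> p1, ··b··> p2, ··b··> p3
  p1 = b.a.0 | b.b.0 has moves ··b··> p4, ··b··> p5
  p2 = (a.0)\{a} has moves (no moves)
  p3 = 0 has moves (no moves)
  p4 = a.0 | b.b.0 has moves ··a··> p6, ··b··> p7
  p5 = b.a.0 | b.0 has moves ··b··> p7, ··b··> p8
  p6 = 0 | b.b.0 has moves ··b··> p9
  p7 = a.0 | b.0 has moves ··a··> p9, ··b··> p10
  p8 = b.a.0 | 0 has moves ··b··> p10
  p9 = 0 | b.0 has moves ··b··> p11
  p10 = a.0 | 0 has moves ··a··> p11
  p11 = 0 | 0 has moves (no moves)
Q's transition system — 12 states:
  q0 = a.(b.a.0 | b.b.0) + (b.(a.0)\{a} + (0 | 0 + 0\{a} + (0 + 0 + b.0))) has moves ··a··> q1, ··b··> q2, ··b··> q3
  q1 = b.a.0 | b.b.0 has moves ··b··> q4, ··b··> q5
  q2 = (a.0)\{a} has moves (no moves)
  q3 = 0 has moves (no moves)
  q4 = a.0 | b.b.0 has moves ··a··> q6, ··b··> q7
  q5 = b.a.0 | b.0 has moves ··b··> q7, ··b··> q8
  q6 = 0 | b.b.0 has moves ··b··> q9
  q7 = a.0 | b.0 has moves ··a··> q9, ··b··> q10
  q8 = b.a.0 | 0 has moves ··b··> q10
  q9 = 0 | b.0 has moves ··b··> q11
  q10 = a.0 | 0 has moves ··a··> q11
  q11 = 0 | 0 has moves (no moves)
Coarsest stable partition (strong bisimilarity classes):
  B0 = {p0, q0}
  B1 = {p1, q1}
  B2 = {p4, q4}
  B3 = {p6, q6}
  B4 = {p9, q9}
  B5 = {p11, p2, p3, q11, q2, q3}
  B6 = {p7, q7}
  B7 = {p10, q10}
  B8 = {p5, q5}
  B9 = {p8, q8}
p0 ∈ B0, q0 ∈ B0 → same block

YES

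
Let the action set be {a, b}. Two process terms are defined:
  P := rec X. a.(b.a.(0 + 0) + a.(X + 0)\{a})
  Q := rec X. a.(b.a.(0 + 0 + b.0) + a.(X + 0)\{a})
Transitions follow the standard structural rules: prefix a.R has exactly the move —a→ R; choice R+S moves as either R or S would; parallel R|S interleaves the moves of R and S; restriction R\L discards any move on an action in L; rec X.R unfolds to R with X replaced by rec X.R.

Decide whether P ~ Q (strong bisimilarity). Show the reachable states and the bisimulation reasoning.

Reachable graph of P (5 states):
  u0 = rec X. a.(b.a.(0 + 0) + a.(X + 0)\{a}) → -a-> u1
  u1 = b.a.(0 + 0) + a.((rec X. a.(b.a.(0 + 0) + a.(X + 0)\{a})) + 0)\{a} → -a-> u2, -b-> u3
  u2 = ((rec X. a.(b.a.(0 + 0) + a.(X + 0)\{a})) + 0)\{a} → (no moves)
  u3 = a.(0 + 0) → -a-> u4
  u4 = 0 + 0 → (no moves)
Reachable graph of Q (6 states):
  v0 = rec X. a.(b.a.(0 + 0 + b.0) + a.(X + 0)\{a}) → -a-> v1
  v1 = b.a.(0 + 0 + b.0) + a.((rec X. a.(b.a.(0 + 0 + b.0) + a.(X + 0)\{a})) + 0)\{a} → -a-> v2, -b-> v3
  v2 = ((rec X. a.(b.a.(0 + 0 + b.0) + a.(X + 0)\{a})) + 0)\{a} → (no moves)
  v3 = a.(0 + 0 + b.0) → -a-> v4
  v4 = 0 + 0 + b.0 → -b-> v5
  v5 = 0 → (no moves)
Partition-refinement fixed point:
  B0 = {u0}
  B1 = {u1}
  B2 = {u2, u4, v2, v5}
  B3 = {u3}
  B4 = {v0}
  B5 = {v1}
  B6 = {v3}
  B7 = {v4}
u0 ∈ B0, v0 ∈ B4 → different blocks

NO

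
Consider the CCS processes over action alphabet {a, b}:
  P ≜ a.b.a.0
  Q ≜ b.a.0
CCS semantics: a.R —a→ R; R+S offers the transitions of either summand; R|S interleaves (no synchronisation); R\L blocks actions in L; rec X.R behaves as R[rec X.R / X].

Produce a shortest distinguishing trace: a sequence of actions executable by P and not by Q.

Reachable graph of P (4 states):
  m0 = a.b.a.0 :: =a=> m1
  m1 = b.a.0 :: =b=> m2
  m2 = a.0 :: =a=> m3
  m3 = 0 :: stopped
Reachable graph of Q (3 states):
  n0 = b.a.0 :: =b=> n1
  n1 = a.0 :: =a=> n2
  n2 = 0 :: stopped
Trace ⟨a⟩ through P, begin at {m0}:
  step 1 (a): {m1}
  P completes σ.
Trace ⟨a⟩ through Q, begin at {n0}:
  step 1 (a): ∅ (Q stuck)

a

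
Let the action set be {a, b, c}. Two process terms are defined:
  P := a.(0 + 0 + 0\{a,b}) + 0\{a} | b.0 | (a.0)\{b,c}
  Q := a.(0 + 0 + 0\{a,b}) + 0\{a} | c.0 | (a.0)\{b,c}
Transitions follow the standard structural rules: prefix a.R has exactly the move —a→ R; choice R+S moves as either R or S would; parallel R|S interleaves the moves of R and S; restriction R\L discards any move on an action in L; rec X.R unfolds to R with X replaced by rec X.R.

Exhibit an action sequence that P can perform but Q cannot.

b

Reachable graph of P (5 states):
  m0 = a.(0 + 0 + 0\{a,b}) + 0\{a} | b.0 | (a.0)\{b,c} has moves --a--▸ m1, --a--▸ m2, --b--▸ m3
  m1 = 0 + 0 + 0\{a,b} has moves ·
  m2 = 0\{a} | b.0 | 0\{b,c} has moves --b--▸ m4
  m3 = 0\{a} | 0 | (a.0)\{b,c} has moves --a--▸ m4
  m4 = 0\{a} | 0 | 0\{b,c} has moves ·
Reachable graph of Q (5 states):
  n0 = a.(0 + 0 + 0\{a,b}) + 0\{a} | c.0 | (a.0)\{b,c} has moves --a--▸ n1, --a--▸ n2, --c--▸ n3
  n1 = 0 + 0 + 0\{a,b} has moves ·
  n2 = 0\{a} | c.0 | 0\{b,c} has moves --c--▸ n4
  n3 = 0\{a} | 0 | (a.0)\{b,c} has moves --a--▸ n4
  n4 = 0\{a} | 0 | 0\{b,c} has moves ·
Run σ = ⟨b⟩ on P: start {m0}
  [1] b ⇒ {m3}
  P completes σ.
Run σ = ⟨b⟩ on Q: start {n0}
  [1] b ⇒ no successor for Q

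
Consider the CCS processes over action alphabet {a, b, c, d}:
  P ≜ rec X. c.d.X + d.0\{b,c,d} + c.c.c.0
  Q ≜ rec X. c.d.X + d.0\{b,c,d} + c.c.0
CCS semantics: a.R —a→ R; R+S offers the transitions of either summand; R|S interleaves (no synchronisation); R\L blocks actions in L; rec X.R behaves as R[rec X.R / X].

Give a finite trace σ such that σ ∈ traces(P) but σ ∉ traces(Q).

LTS(P): 6 reachable states
  s0 = rec X. c.d.X + d.0\{b,c,d} + c.c.c.0 has moves --c--▸ s1, --c--▸ s2, --d--▸ s3
  s1 = c.c.0 has moves --c--▸ s4
  s2 = d.(rec X. c.d.X + d.0\{b,c,d} + c.c.c.0) has moves --d--▸ s0
  s3 = 0\{b,c,d} has moves deadlocked
  s4 = c.0 has moves --c--▸ s5
  s5 = 0 has moves deadlocked
LTS(Q): 5 reachable states
  t0 = rec X. c.d.X + d.0\{b,c,d} + c.c.0 has moves --c--▸ t1, --c--▸ t2, --d--▸ t3
  t1 = c.0 has moves --c--▸ t4
  t2 = d.(rec X. c.d.X + d.0\{b,c,d} + c.c.0) has moves --d--▸ t0
  t3 = 0\{b,c,d} has moves deadlocked
  t4 = 0 has moves deadlocked
Executing ccc from P (initial set {s0}):
  step 1 (c): {s1, s2}
  step 2 (c): {s4}
  step 3 (c): {s5}
  P completes σ.
Executing ccc from Q (initial set {t0}):
  step 1 (c): {t1, t2}
  step 2 (c): {t4}
  step 3 (c): ∅ (Q stuck)

ccc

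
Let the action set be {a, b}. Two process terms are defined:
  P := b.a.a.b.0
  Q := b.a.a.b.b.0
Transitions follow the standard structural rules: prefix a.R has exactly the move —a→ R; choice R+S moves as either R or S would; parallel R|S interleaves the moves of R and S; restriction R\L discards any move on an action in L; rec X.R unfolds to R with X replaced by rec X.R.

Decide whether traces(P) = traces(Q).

LTS(P): 5 reachable states
  u0 = b.a.a.b.0 ⊢ =b=> u1
  u1 = a.a.b.0 ⊢ =a=> u2
  u2 = a.b.0 ⊢ =a=> u3
  u3 = b.0 ⊢ =b=> u4
  u4 = 0 ⊢ stopped
LTS(Q): 6 reachable states
  v0 = b.a.a.b.b.0 ⊢ =b=> v1
  v1 = a.a.b.b.0 ⊢ =a=> v2
  v2 = a.b.b.0 ⊢ =a=> v3
  v3 = b.b.0 ⊢ =b=> v4
  v4 = b.0 ⊢ =b=> v5
  v5 = 0 ⊢ stopped
Executing baabb from Q (initial set {v0}):
  after b @ step 1: {v1}
  after a @ step 2: {v2}
  after a @ step 3: {v3}
  after b @ step 4: {v4}
  after b @ step 5: {v5}
  — Q admits the full trace.
Executing baabb from P (initial set {u0}):
  after b @ step 1: {u1}
  after a @ step 2: {u2}
  after a @ step 3: {u3}
  after b @ step 4: {u4}
  after b @ step 5: ∅  — P cannot continue

NO — witness ⟨baabb⟩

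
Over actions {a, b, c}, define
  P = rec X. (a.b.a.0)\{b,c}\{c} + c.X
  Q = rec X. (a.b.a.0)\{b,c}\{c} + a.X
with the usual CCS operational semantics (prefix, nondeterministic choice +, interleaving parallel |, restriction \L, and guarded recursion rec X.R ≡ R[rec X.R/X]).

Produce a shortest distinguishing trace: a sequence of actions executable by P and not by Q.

Reachable graph of P (2 states):
  m0 = rec X. (a.b.a.0)\{b,c}\{c} + c.X | -a-> m1, -c-> m0
  m1 = (b.a.0)\{b,c}\{c} | ·
Reachable graph of Q (2 states):
  n0 = rec X. (a.b.a.0)\{b,c}\{c} + a.X | -a-> n0, -a-> n1
  n1 = (b.a.0)\{b,c}\{c} | ·
Run σ = ⟨c⟩ on P: start {m0}
  after c @ step 1: {m0}
  ✓ P
Run σ = ⟨c⟩ on Q: start {n0}
  after c @ step 1: ∅  — Q cannot continue

c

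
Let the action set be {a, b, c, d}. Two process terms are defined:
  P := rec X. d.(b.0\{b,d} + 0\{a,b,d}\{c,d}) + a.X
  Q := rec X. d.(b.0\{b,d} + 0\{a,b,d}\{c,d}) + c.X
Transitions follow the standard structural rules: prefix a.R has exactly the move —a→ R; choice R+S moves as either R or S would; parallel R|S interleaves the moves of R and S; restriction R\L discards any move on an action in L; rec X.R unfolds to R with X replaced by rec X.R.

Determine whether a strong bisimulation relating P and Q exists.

P ≁ Q

Reachable graph of P (3 states):
  p0 = rec X. d.(b.0\{b,d} + 0\{a,b,d}\{c,d}) + a.X :: -a-> p0, -d-> p1
  p1 = b.0\{b,d} + 0\{a,b,d}\{c,d} :: -b-> p2
  p2 = 0\{b,d} :: deadlocked
Reachable graph of Q (3 states):
  q0 = rec X. d.(b.0\{b,d} + 0\{a,b,d}\{c,d}) + c.X :: -c-> q0, -d-> q1
  q1 = b.0\{b,d} + 0\{a,b,d}\{c,d} :: -b-> q2
  q2 = 0\{b,d} :: deadlocked
Coarsest stable partition (strong bisimilarity classes):
  B0 = {p0}
  B1 = {p1, q1}
  B2 = {p2, q2}
  B3 = {q0}
p0 ∈ B0, q0 ∈ B3 → different blocks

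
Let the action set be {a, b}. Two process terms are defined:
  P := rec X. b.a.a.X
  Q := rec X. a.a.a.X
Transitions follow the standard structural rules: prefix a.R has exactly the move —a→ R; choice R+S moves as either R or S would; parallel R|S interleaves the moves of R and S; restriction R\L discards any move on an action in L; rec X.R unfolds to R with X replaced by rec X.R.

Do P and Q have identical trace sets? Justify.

Reachable graph of P (3 states):
  p0 = rec X. b.a.a.X :: =b=> p1
  p1 = a.a.(rec X. b.a.a.X) :: =a=> p2
  p2 = a.(rec X. b.a.a.X) :: =a=> p0
Reachable graph of Q (3 states):
  q0 = rec X. a.a.a.X :: =a=> q1
  q1 = a.a.(rec X. a.a.a.X) :: =a=> q2
  q2 = a.(rec X. a.a.a.X) :: =a=> q0
Run σ = ⟨b⟩ on P: start {p0}
  [1] b ⇒ {p1}
  — P admits the full trace.
Run σ = ⟨b⟩ on Q: start {q0}
  [1] b ⇒ no successor for Q

trace-distinct — witness ⟨b⟩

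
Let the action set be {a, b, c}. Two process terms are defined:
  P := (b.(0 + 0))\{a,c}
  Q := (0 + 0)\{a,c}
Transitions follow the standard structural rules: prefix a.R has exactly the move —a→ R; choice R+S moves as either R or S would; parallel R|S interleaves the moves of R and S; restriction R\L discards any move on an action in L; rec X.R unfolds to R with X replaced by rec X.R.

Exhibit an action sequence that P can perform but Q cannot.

Reachable graph of P (2 states):
  m0 = (b.(0 + 0))\{a,c} → =b=> m1
  m1 = (0 + 0)\{a,c} → stopped
Reachable graph of Q (1 states):
  n0 = (0 + 0)\{a,c} → stopped
Run σ = ⟨b⟩ on P: start {m0}
  [1] b ⇒ {m1}
  P completes σ.
Run σ = ⟨b⟩ on Q: start {n0}
  [1] b ⇒ ∅ (Q stuck)

b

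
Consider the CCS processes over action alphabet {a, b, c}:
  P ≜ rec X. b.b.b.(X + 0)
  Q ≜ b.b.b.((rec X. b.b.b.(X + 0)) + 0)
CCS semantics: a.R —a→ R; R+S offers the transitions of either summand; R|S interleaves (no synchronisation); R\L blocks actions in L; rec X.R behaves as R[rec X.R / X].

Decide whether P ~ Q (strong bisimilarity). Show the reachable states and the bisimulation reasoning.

P ~ Q

Reachable graph of P (4 states):
  u0 = rec X. b.b.b.(X + 0) :: =b=> u1
  u1 = b.b.((rec X. b.b.b.(X + 0)) + 0) :: =b=> u2
  u2 = b.((rec X. b.b.b.(X + 0)) + 0) :: =b=> u3
  u3 = (rec X. b.b.b.(X + 0)) + 0 :: =b=> u1
Reachable graph of Q (4 states):
  v0 = b.b.b.((rec X. b.b.b.(X + 0)) + 0) :: =b=> v1
  v1 = b.b.((rec X. b.b.b.(X + 0)) + 0) :: =b=> v2
  v2 = b.((rec X. b.b.b.(X + 0)) + 0) :: =b=> v3
  v3 = (rec X. b.b.b.(X + 0)) + 0 :: =b=> v1
Coarsest stable partition (strong bisimilarity classes):
  B0 = {u0, u1, u2, u3, v0, v1, v2, v3}
u0 ∈ B0, v0 ∈ B0 → same block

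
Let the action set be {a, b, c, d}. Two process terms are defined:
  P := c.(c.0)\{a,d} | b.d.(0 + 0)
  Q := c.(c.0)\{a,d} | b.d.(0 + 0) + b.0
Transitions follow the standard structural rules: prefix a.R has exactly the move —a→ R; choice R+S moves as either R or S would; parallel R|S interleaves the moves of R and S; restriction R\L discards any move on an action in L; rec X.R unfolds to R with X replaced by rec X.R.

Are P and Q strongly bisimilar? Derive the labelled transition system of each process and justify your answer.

Reachable graph of P (9 states):
  s0 = c.(c.0)\{a,d} | b.d.(0 + 0) | --b--▸ s1, --c--▸ s2
  s1 = c.(c.0)\{a,d} | d.(0 + 0) | --c--▸ s3, --d--▸ s4
  s2 = (c.0)\{a,d} | b.d.(0 + 0) | --b--▸ s3, --c--▸ s5
  s3 = (c.0)\{a,d} | d.(0 + 0) | --c--▸ s6, --d--▸ s7
  s4 = c.(c.0)\{a,d} | (0 + 0) | --c--▸ s7
  s5 = 0\{a,d} | b.d.(0 + 0) | --b--▸ s6
  s6 = 0\{a,d} | d.(0 + 0) | --d--▸ s8
  s7 = (c.0)\{a,d} | (0 + 0) | --c--▸ s8
  s8 = 0\{a,d} | (0 + 0) | (no moves)
Reachable graph of Q (10 states):
  t0 = c.(c.0)\{a,d} | b.d.(0 + 0) + b.0 | --b--▸ t1, --b--▸ t2, --c--▸ t3
  t1 = 0 | (no moves)
  t2 = c.(c.0)\{a,d} | d.(0 + 0) | --c--▸ t4, --d--▸ t5
  t3 = (c.0)\{a,d} | b.d.(0 + 0) | --b--▸ t4, --c--▸ t6
  t4 = (c.0)\{a,d} | d.(0 + 0) | --c--▸ t7, --d--▸ t8
  t5 = c.(c.0)\{a,d} | (0 + 0) | --c--▸ t8
  t6 = 0\{a,d} | b.d.(0 + 0) | --b--▸ t7
  t7 = 0\{a,d} | d.(0 + 0) | --d--▸ t9
  t8 = (c.0)\{a,d} | (0 + 0) | --c--▸ t9
  t9 = 0\{a,d} | (0 + 0) | (no moves)
Coarsest stable partition (strong bisimilarity classes):
  B0 = {s0}
  B1 = {s1, t2}
  B2 = {s3, t4}
  B3 = {s6, t7}
  B4 = {s8, t1, t9}
  B5 = {s7, t8}
  B6 = {s4, t5}
  B7 = {s2, t3}
  B8 = {s5, t6}
  B9 = {t0}
s0 ∈ B0, t0 ∈ B9 → different blocks

NO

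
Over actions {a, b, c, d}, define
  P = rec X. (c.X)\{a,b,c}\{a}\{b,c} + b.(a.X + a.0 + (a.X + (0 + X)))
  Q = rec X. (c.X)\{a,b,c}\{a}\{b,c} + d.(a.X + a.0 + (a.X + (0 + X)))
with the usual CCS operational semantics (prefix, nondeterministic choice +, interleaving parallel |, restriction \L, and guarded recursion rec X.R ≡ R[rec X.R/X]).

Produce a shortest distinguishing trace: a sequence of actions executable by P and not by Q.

LTS(P): 3 reachable states
  p0 = rec X. (c.X)\{a,b,c}\{a}\{b,c} + b.(a.X + a.0 + (a.X + (0 + X))) :: ··b··> p1
  p1 = a.(rec X. (c.X)\{a,b,c}\{a}\{b,c} + b.(a.X + a.0 + (a.X + (0 + X)))) + a.0 + (a.(rec X. (c.X)\{a,b,c}\{a}\{b,c} + b.(a.X + a.0 + (a.X + (0 + X)))) + (0 + (rec X. (c.X)\{a,b,c}\{a}\{b,c} + b.(a.X + a.0 + (a.X + (0 + X)))))) :: ··a··> p0, ··a··> p2, ··b··> p1
  p2 = 0 :: ·
LTS(Q): 3 reachable states
  q0 = rec X. (c.X)\{a,b,c}\{a}\{b,c} + d.(a.X + a.0 + (a.X + (0 + X))) :: ··d··> q1
  q1 = a.(rec X. (c.X)\{a,b,c}\{a}\{b,c} + d.(a.X + a.0 + (a.X + (0 + X)))) + a.0 + (a.(rec X. (c.X)\{a,b,c}\{a}\{b,c} + d.(a.X + a.0 + (a.X + (0 + X)))) + (0 + (rec X. (c.X)\{a,b,c}\{a}\{b,c} + d.(a.X + a.0 + (a.X + (0 + X)))))) :: ··a··> q0, ··a··> q2, ··d··> q1
  q2 = 0 :: ·
Executing b from P (initial set {p0}):
  step 1 (b): {p1}
  P completes σ.
Executing b from Q (initial set {q0}):
  step 1 (b): ∅  — Q cannot continue

b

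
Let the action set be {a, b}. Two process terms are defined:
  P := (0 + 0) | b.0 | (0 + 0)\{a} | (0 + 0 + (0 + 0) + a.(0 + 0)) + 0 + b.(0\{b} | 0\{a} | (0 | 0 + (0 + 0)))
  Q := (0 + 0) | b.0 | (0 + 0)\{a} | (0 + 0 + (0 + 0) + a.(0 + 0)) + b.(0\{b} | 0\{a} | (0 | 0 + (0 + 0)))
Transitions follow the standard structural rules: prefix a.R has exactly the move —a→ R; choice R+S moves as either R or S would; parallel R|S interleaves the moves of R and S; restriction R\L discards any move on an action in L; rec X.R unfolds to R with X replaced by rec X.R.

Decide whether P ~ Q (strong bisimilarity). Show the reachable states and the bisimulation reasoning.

P's transition system — 5 states:
  m0 = (0 + 0) | b.0 | (0 + 0)\{a} | (0 + 0 + (0 + 0) + a.(0 + 0)) + 0 + b.(0\{b} | 0\{a} | (0 | 0 + (0 + 0))) has moves -a-> m1, -b-> m2, -b-> m3
  m1 = (0 + 0) | b.0 | (0 + 0)\{a} | (0 + 0) has moves -b-> m4
  m2 = (0 + 0) | 0 | (0 + 0)\{a} | (0 + 0 + (0 + 0) + a.(0 + 0)) has moves -a-> m4
  m3 = 0\{b} | 0\{a} | (0 | 0 + (0 + 0)) has moves ·
  m4 = (0 + 0) | 0 | (0 + 0)\{a} | (0 + 0) has moves ·
Q's transition system — 5 states:
  n0 = (0 + 0) | b.0 | (0 + 0)\{a} | (0 + 0 + (0 + 0) + a.(0 + 0)) + b.(0\{b} | 0\{a} | (0 | 0 + (0 + 0))) has moves -a-> n1, -b-> n2, -b-> n3
  n1 = (0 + 0) | b.0 | (0 + 0)\{a} | (0 + 0) has moves -b-> n4
  n2 = (0 + 0) | 0 | (0 + 0)\{a} | (0 + 0 + (0 + 0) + a.(0 + 0)) has moves -a-> n4
  n3 = 0\{b} | 0\{a} | (0 | 0 + (0 + 0)) has moves ·
  n4 = (0 + 0) | 0 | (0 + 0)\{a} | (0 + 0) has moves ·
Coarsest stable partition (strong bisimilarity classes):
  B0 = {m0, n0}
  B1 = {m3, m4, n3, n4}
  B2 = {m1, n1}
  B3 = {m2, n2}
m0 ∈ B0, n0 ∈ B0 → same block

P ~ Q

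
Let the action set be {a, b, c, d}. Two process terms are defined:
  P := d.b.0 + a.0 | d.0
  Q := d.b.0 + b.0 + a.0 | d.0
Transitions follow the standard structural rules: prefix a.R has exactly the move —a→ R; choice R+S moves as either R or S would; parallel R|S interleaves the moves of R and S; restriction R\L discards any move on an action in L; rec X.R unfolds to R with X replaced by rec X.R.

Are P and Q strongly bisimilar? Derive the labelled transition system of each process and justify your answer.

Reachable graph of P (6 states):
  u0 = d.b.0 + a.0 | d.0 ⊢ -a-> u1, -d-> u2, -d-> u3
  u1 = 0 | d.0 ⊢ -d-> u4
  u2 = a.0 | 0 ⊢ -a-> u4
  u3 = b.0 ⊢ -b-> u5
  u4 = 0 | 0 ⊢ stopped
  u5 = 0 ⊢ stopped
Reachable graph of Q (6 states):
  v0 = d.b.0 + b.0 + a.0 | d.0 ⊢ -a-> v1, -b-> v2, -d-> v3, -d-> v4
  v1 = 0 | d.0 ⊢ -d-> v5
  v2 = 0 ⊢ stopped
  v3 = a.0 | 0 ⊢ -a-> v5
  v4 = b.0 ⊢ -b-> v2
  v5 = 0 | 0 ⊢ stopped
Partition-refinement fixed point:
  B0 = {u0}
  B1 = {u1, v1}
  B2 = {u4, u5, v2, v5}
  B3 = {u2, v3}
  B4 = {u3, v4}
  B5 = {v0}
u0 ∈ B0, v0 ∈ B5 → different blocks

P ≁ Q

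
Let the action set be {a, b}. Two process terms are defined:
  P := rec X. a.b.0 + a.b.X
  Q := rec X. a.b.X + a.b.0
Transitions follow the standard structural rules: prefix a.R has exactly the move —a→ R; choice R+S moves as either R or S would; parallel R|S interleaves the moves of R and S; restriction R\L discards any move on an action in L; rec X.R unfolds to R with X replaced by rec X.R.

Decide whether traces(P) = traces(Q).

P's transition system — 4 states:
  p0 = rec X. a.b.0 + a.b.X :: --a--▸ p1, --a--▸ p2
  p1 = b.(rec X. a.b.0 + a.b.X) :: --b--▸ p0
  p2 = b.0 :: --b--▸ p3
  p3 = 0 :: ·
Q's transition system — 4 states:
  q0 = rec X. a.b.X + a.b.0 :: --a--▸ q1, --a--▸ q2
  q1 = b.(rec X. a.b.X + a.b.0) :: --b--▸ q0
  q2 = b.0 :: --b--▸ q3
  q3 = 0 :: ·
Partition-refinement fixed point:
  B0 = {p0, q0}
  B1 = {p2, q2}
  B2 = {p3, q3}
  B3 = {p1, q1}
p0 ∈ B0, q0 ∈ B0 → same block
Bisimilar ⇒ trace-equivalent.

trace-equivalent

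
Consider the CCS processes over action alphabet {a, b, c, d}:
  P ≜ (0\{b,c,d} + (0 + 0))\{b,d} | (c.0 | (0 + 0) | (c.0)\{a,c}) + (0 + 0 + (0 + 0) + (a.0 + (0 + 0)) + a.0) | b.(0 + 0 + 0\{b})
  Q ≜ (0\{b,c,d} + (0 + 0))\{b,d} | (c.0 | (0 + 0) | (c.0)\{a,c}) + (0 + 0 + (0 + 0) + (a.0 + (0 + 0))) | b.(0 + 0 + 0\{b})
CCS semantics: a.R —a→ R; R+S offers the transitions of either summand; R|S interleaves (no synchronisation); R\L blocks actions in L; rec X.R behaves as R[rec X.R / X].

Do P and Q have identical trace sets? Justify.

P's transition system — 5 states:
  s0 = (0\{b,c,d} + (0 + 0))\{b,d} | (c.0 | (0 + 0) | (c.0)\{a,c}) + (0 + 0 + (0 + 0) + (a.0 + (0 + 0)) + a.0) | b.(0 + 0 + 0\{b}) ⊢ —a→ s1, —b→ s2, —c→ s3
  s1 = 0 | b.(0 + 0 + 0\{b}) ⊢ —b→ s4
  s2 = (0 + 0 + (0 + 0) + (a.0 + (0 + 0)) + a.0) | (0 + 0 + 0\{b}) ⊢ —a→ s4
  s3 = (0\{b,c,d} + (0 + 0))\{b,d} | (0 | (0 + 0) | (c.0)\{a,c}) ⊢ ·
  s4 = 0 | (0 + 0 + 0\{b}) ⊢ ·
Q's transition system — 5 states:
  t0 = (0\{b,c,d} + (0 + 0))\{b,d} | (c.0 | (0 + 0) | (c.0)\{a,c}) + (0 + 0 + (0 + 0) + (a.0 + (0 + 0))) | b.(0 + 0 + 0\{b}) ⊢ —a→ t1, —b→ t2, —c→ t3
  t1 = 0 | b.(0 + 0 + 0\{b}) ⊢ —b→ t4
  t2 = (0 + 0 + (0 + 0) + (a.0 + (0 + 0))) | (0 + 0 + 0\{b}) ⊢ —a→ t4
  t3 = (0\{b,c,d} + (0 + 0))\{b,d} | (0 | (0 + 0) | (c.0)\{a,c}) ⊢ ·
  t4 = 0 | (0 + 0 + 0\{b}) ⊢ ·
Bisimilarity quotient blocks:
  B0 = {s0, t0}
  B1 = {s1, t1}
  B2 = {s3, s4, t3, t4}
  B3 = {s2, t2}
s0 ∈ B0, t0 ∈ B0 → same block
Bisimilar ⇒ trace-equivalent.

trace-equivalent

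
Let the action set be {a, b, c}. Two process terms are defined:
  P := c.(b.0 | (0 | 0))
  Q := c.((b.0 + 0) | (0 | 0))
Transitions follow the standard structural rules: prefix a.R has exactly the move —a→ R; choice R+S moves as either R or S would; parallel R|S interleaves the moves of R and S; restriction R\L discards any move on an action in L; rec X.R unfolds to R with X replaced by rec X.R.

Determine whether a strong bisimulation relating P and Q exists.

LTS(P): 3 reachable states
  u0 = c.(b.0 | (0 | 0)) ⊢ —c→ u1
  u1 = b.0 | (0 | 0) ⊢ —b→ u2
  u2 = 0 | (0 | 0) ⊢ ∅
LTS(Q): 3 reachable states
  v0 = c.((b.0 + 0) | (0 | 0)) ⊢ —c→ v1
  v1 = (b.0 + 0) | (0 | 0) ⊢ —b→ v2
  v2 = 0 | (0 | 0) ⊢ ∅
Bisimilarity quotient blocks:
  B0 = {u0, v0}
  B1 = {u1, v1}
  B2 = {u2, v2}
u0 ∈ B0, v0 ∈ B0 → same block

P ~ Q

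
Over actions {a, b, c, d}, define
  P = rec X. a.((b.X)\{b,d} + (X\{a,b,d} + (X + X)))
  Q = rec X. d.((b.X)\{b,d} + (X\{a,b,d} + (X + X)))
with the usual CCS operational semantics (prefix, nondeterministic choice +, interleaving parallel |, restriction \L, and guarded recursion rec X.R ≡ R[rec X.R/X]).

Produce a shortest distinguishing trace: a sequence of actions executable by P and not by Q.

Reachable graph of P (2 states):
  s0 = rec X. a.((b.X)\{b,d} + (X\{a,b,d} + (X + X))) has moves ··a··> s1
  s1 = (b.(rec X. a.((b.X)\{b,d} + (X\{a,b,d} + (X + X)))))\{b,d} + ((rec X. a.((b.X)\{b,d} + (X\{a,b,d} + (X + X))))\{a,b,d} + ((rec X. a.((b.X)\{b,d} + (X\{a,b,d} + (X + X)))) + (rec X. a.((b.X)\{b,d} + (X\{a,b,d} + (X + X)))))) has moves ··a··> s1
Reachable graph of Q (2 states):
  t0 = rec X. d.((b.X)\{b,d} + (X\{a,b,d} + (X + X))) has moves ··d··> t1
  t1 = (b.(rec X. d.((b.X)\{b,d} + (X\{a,b,d} + (X + X)))))\{b,d} + ((rec X. d.((b.X)\{b,d} + (X\{a,b,d} + (X + X))))\{a,b,d} + ((rec X. d.((b.X)\{b,d} + (X\{a,b,d} + (X + X)))) + (rec X. d.((b.X)\{b,d} + (X\{a,b,d} + (X + X)))))) has moves ··d··> t1
Run σ = ⟨a⟩ on P: start {s0}
  after a @ step 1: {s1}
  — P admits the full trace.
Run σ = ⟨a⟩ on Q: start {t0}
  after a @ step 1: ∅  — Q cannot continue

a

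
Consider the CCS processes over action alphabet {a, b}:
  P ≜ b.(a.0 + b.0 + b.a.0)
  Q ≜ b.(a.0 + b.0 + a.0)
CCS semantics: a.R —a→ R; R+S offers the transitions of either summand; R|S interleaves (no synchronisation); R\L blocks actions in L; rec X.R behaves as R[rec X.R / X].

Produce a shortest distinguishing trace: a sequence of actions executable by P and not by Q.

bba

LTS(P): 4 reachable states
  m0 = b.(a.0 + b.0 + b.a.0) :: =b=> m1
  m1 = a.0 + b.0 + b.a.0 :: =a=> m2, =b=> m2, =b=> m3
  m2 = 0 :: deadlocked
  m3 = a.0 :: =a=> m2
LTS(Q): 3 reachable states
  n0 = b.(a.0 + b.0 + a.0) :: =b=> n1
  n1 = a.0 + b.0 + a.0 :: =a=> n2, =b=> n2
  n2 = 0 :: deadlocked
Run σ = ⟨bba⟩ on P: start {m0}
  step 1 (b): {m1}
  step 2 (b): {m2, m3}
  step 3 (a): {m2}
  P completes σ.
Run σ = ⟨bba⟩ on Q: start {n0}
  step 1 (b): {n1}
  step 2 (b): {n2}
  step 3 (a): ∅  — Q cannot continue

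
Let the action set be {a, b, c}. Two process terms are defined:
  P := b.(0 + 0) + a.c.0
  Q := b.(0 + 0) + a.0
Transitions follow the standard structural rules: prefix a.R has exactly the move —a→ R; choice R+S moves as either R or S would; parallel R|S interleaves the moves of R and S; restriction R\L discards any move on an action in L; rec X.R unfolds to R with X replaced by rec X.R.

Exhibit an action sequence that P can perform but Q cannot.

LTS(P): 4 reachable states
  u0 = b.(0 + 0) + a.c.0 ⊢ --a--▸ u1, --b--▸ u2
  u1 = c.0 ⊢ --c--▸ u3
  u2 = 0 + 0 ⊢ deadlocked
  u3 = 0 ⊢ deadlocked
LTS(Q): 3 reachable states
  v0 = b.(0 + 0) + a.0 ⊢ --a--▸ v1, --b--▸ v2
  v1 = 0 ⊢ deadlocked
  v2 = 0 + 0 ⊢ deadlocked
Trace ⟨ac⟩ through P, begin at {u0}:
  [1] a ⇒ {u1}
  [2] c ⇒ {u3}
  P completes σ.
Trace ⟨ac⟩ through Q, begin at {v0}:
  [1] a ⇒ {v1}
  [2] c ⇒ no successor for Q

ac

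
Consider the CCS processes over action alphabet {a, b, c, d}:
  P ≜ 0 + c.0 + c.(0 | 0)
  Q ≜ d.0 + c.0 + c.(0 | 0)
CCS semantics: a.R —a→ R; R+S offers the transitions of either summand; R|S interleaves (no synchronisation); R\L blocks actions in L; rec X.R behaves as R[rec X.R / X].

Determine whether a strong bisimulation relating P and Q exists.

P ≁ Q

P's transition system — 3 states:
  s0 = 0 + c.0 + c.(0 | 0) :: -c-> s1, -c-> s2
  s1 = 0 :: stopped
  s2 = 0 | 0 :: stopped
Q's transition system — 3 states:
  t0 = d.0 + c.0 + c.(0 | 0) :: -c-> t1, -c-> t2, -d-> t1
  t1 = 0 :: stopped
  t2 = 0 | 0 :: stopped
Coarsest stable partition (strong bisimilarity classes):
  B0 = {s0}
  B1 = {s1, s2, t1, t2}
  B2 = {t0}
s0 ∈ B0, t0 ∈ B2 → different blocks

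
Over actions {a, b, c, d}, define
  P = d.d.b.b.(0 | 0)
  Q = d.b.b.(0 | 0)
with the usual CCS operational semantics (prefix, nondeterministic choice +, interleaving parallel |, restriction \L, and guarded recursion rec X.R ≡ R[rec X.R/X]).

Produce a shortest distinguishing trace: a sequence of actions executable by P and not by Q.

Reachable graph of P (5 states):
  s0 = d.d.b.b.(0 | 0) → --d--▸ s1
  s1 = d.b.b.(0 | 0) → --d--▸ s2
  s2 = b.b.(0 | 0) → --b--▸ s3
  s3 = b.(0 | 0) → --b--▸ s4
  s4 = 0 | 0 → stopped
Reachable graph of Q (4 states):
  t0 = d.b.b.(0 | 0) → --d--▸ t1
  t1 = b.b.(0 | 0) → --b--▸ t2
  t2 = b.(0 | 0) → --b--▸ t3
  t3 = 0 | 0 → stopped
Run σ = ⟨dd⟩ on P: start {s0}
  after d @ step 1: {s1}
  after d @ step 2: {s2}
  P completes σ.
Run σ = ⟨dd⟩ on Q: start {t0}
  after d @ step 1: {t1}
  after d @ step 2: ∅  — Q cannot continue

dd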